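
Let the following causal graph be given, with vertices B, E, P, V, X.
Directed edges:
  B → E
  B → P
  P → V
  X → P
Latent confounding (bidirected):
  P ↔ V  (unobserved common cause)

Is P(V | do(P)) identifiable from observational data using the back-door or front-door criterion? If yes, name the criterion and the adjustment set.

P(V|do(P)): not identifiable (no BD/FD set).

desc(P)\{P}={V}; candidates ⊆ {B,E,X}.
P↔V: latent back-door arc(s) into P.
size 0: {}; under {} P still reaches {B,E,V,X} ∋ V.
size 1: {B}, {E}, {X}; under {B} P still reaches {V,X} ∋ V.
size 2: {B,E}, {B,X}, {E,X}; under {B,E} P still reaches {V,X} ∋ V.
P↔V cannot be blocked by any observed set — no back-door set.
No mediator lies on a directed P→…→V path.
Neither criterion identifies P(V|do(P)) in this graph.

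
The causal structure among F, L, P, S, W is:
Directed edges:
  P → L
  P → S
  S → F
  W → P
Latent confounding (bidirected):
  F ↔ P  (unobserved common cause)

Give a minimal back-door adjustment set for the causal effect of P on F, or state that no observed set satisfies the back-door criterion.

desc(P)\{P}={F,L,S}; candidates ⊆ {W}.
P↔F: latent back-door arc(s) into P.
size 0: {}; under {} P still reaches {F,W} ∋ F.
size 1: {W}; under {W} P still reaches {F} ∋ F.
P↔F cannot be blocked by any observed set — no back-door set.

P→F: no observed back-door set.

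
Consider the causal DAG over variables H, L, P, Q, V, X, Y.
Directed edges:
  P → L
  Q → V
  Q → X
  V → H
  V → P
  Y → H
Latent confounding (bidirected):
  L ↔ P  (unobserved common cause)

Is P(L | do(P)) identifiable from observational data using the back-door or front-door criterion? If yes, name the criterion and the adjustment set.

P(L|do(P)): not identifiable (no BD/FD set).

desc(P)\{P}={L}; candidates ⊆ {H,Q,V,X,Y}.
P↔L: latent back-door arc(s) into P.
size 0: {}; under {} P still reaches {H,L,Q,V,X} ∋ L.
size 1: {H}, {Q}, {V} …(+2); under {H} P still reaches {L,Q,V,X,Y} ∋ L.
size 2: {H,Q}, {H,V}, {H,X} …(+7); under {H,Q} P still reaches {L,V,Y} ∋ L.
P↔L cannot be blocked by any observed set — no back-door set.
No mediator lies on a directed P→…→L path.
Neither criterion identifies P(L|do(P)) in this graph.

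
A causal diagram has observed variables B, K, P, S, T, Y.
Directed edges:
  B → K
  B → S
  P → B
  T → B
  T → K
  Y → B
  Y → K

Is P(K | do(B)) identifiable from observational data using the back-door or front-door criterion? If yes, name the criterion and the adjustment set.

P(K|do(B)): backdoor, adjust for {T, Y}.

desc(B)\{B}={K,S}; candidates ⊆ {P,T,Y}.
size 0: {}; under {} B still reaches {K,P,T,Y} ∋ K.
size 1: {P}, {T}, {Y}; under {P} B still reaches {K,T,Y} ∋ K.
{T,Y}: B⊥K given {T,Y} in G with B→· removed — back-door holds.
P(K|do(B)) = Σ_{T,Y} P(K|B,T,Y)·P(T,Y).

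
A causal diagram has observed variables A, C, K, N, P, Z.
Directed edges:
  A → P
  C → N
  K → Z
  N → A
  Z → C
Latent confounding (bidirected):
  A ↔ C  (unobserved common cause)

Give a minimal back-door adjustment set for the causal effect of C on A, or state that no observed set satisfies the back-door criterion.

desc(C)\{C}={A,N,P}; candidates ⊆ {K,Z}.
C↔A: latent back-door arc(s) into C.
size 0: {}; under {} C still reaches {A,K,P,Z} ∋ A.
size 1: {K}, {Z}; under {K} C still reaches {A,P,Z} ∋ A.
size 2: {K,Z}; under {K,Z} C still reaches {A,P} ∋ A.
C↔A cannot be blocked by any observed set — no back-door set.

C→A: no observed back-door set.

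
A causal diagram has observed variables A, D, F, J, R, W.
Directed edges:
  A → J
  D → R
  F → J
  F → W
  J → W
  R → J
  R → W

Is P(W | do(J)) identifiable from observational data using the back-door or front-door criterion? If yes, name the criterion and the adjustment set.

P(W|do(J)): backdoor, adjust for {F, R}.

desc(J)\{J}={W}; candidates ⊆ {A,D,F,R}.
size 0: {}; under {} J still reaches {A,D,F,R,W} ∋ W.
size 1: {A}, {D}, {F} …(+1); under {A} J still reaches {D,F,R,W} ∋ W.
{F,R}: J⊥W given {F,R} in G with J→· removed — back-door holds.
P(W|do(J)) = Σ_{F,R} P(W|J,F,R)·P(F,R).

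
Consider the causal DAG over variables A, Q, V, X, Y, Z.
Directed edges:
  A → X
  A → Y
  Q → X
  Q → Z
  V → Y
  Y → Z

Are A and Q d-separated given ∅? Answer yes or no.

Yes — A ⊥ Q | ∅.

Bayes-Ball from A | ∅ reaches {X,Y,Z}.
Q ∉ reach(A|∅) ⇒ A ⊥ Q | ∅.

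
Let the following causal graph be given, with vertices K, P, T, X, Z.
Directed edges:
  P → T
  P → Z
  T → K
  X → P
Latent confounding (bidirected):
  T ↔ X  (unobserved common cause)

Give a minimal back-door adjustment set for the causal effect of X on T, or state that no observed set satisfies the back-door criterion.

desc(X)\{X}={K,P,T,Z}; candidates ⊆ {—}.
X↔T: latent back-door arc(s) into X.
size 0: {}; under {} X still reaches {K,T} ∋ T.
X↔T cannot be blocked by any observed set — no back-door set.

X→T: no observed back-door set.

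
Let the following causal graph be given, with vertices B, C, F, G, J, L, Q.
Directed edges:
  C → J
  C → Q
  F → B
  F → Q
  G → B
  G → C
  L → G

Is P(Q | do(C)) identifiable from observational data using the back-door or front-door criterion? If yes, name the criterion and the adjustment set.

desc(C)\{C}={J,Q}; candidates ⊆ {B,F,G,L}.
∅: C⊥Q given ∅ in G with C→· removed — back-door holds.
P(Q|do(C)) = P(Q|C) — no adjustment needed.

P(Q|do(C)): backdoor, adjust for ∅.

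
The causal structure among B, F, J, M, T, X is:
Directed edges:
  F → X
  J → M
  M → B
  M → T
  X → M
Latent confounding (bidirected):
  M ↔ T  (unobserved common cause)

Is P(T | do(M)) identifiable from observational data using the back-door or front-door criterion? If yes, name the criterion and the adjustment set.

P(T|do(M)): not identifiable (no BD/FD set).

desc(M)\{M}={B,T}; candidates ⊆ {F,J,X}.
M↔T: latent back-door arc(s) into M.
size 0: {}; under {} M still reaches {F,J,T,X} ∋ T.
size 1: {F}, {J}, {X}; under {F} M still reaches {J,T,X} ∋ T.
size 2: {F,J}, {F,X}, {J,X}; under {F,J} M still reaches {T,X} ∋ T.
M↔T cannot be blocked by any observed set — no back-door set.
No mediator lies on a directed M→…→T path.
Neither criterion identifies P(T|do(M)) in this graph.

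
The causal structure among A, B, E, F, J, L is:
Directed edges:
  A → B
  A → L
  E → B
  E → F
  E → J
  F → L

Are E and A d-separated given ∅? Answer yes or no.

Yes — E ⊥ A | ∅.

Bayes-Ball from E | ∅ reaches {B,F,J,L}.
A ∉ reach(E|∅) ⇒ E ⊥ A | ∅.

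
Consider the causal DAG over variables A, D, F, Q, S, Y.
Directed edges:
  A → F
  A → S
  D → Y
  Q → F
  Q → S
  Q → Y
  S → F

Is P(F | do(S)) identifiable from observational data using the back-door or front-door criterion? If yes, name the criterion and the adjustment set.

P(F|do(S)): backdoor, adjust for {A, Q}.

desc(S)\{S}={F}; candidates ⊆ {A,D,Q,Y}.
size 0: {}; under {} S still reaches {A,F,Q,Y} ∋ F.
size 1: {A}, {D}, {Q} …(+1); under {A} S still reaches {F,Q,Y} ∋ F.
{A,Q}: S⊥F given {A,Q} in G with S→· removed — back-door holds.
P(F|do(S)) = Σ_{A,Q} P(F|S,A,Q)·P(A,Q).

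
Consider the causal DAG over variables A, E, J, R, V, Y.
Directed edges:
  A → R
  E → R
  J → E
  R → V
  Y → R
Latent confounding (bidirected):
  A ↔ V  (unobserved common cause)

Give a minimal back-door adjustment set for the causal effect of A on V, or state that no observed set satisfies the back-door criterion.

A→V: no observed back-door set.

desc(A)\{A}={R,V}; candidates ⊆ {E,J,Y}.
A↔V: latent back-door arc(s) into A.
size 0: {}; under {} A still reaches {V} ∋ V.
size 1: {E}, {J}, {Y}; under {E} A still reaches {V} ∋ V.
size 2: {E,J}, {E,Y}, {J,Y}; under {E,J} A still reaches {V} ∋ V.
A↔V cannot be blocked by any observed set — no back-door set.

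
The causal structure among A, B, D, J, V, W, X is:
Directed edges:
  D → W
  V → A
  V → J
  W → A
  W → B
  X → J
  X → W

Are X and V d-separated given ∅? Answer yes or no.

Yes — X ⊥ V | ∅.

Bayes-Ball from X | ∅ reaches {A,B,J,W}.
V ∉ reach(X|∅) ⇒ X ⊥ V | ∅.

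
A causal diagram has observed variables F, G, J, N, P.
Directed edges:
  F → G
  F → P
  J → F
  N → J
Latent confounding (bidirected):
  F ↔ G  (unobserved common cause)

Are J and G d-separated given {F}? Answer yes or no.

No — J and G are d-connected given {F}.

Bayes-Ball from J | {F} reaches {G,N}.
G ∈ reach(J|{F}) ⇒ J ⊥̸ G | {F}.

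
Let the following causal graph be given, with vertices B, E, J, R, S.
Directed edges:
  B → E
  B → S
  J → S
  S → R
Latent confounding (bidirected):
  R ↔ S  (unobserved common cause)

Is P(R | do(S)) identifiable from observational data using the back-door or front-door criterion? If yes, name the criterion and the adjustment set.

P(R|do(S)): not identifiable (no BD/FD set).

desc(S)\{S}={R}; candidates ⊆ {B,E,J}.
S↔R: latent back-door arc(s) into S.
size 0: {}; under {} S still reaches {B,E,J,R} ∋ R.
size 1: {B}, {E}, {J}; under {B} S still reaches {J,R} ∋ R.
size 2: {B,E}, {B,J}, {E,J}; under {B,E} S still reaches {J,R} ∋ R.
S↔R cannot be blocked by any observed set — no back-door set.
No mediator lies on a directed S→…→R path.
Neither criterion identifies P(R|do(S)) in this graph.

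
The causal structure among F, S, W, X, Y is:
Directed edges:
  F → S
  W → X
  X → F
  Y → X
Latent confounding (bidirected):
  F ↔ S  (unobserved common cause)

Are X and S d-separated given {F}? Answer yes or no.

No — X and S are d-connected given {F}.

Bayes-Ball from X | {F} reaches {S,W,Y}.
S ∈ reach(X|{F}) ⇒ X ⊥̸ S | {F}.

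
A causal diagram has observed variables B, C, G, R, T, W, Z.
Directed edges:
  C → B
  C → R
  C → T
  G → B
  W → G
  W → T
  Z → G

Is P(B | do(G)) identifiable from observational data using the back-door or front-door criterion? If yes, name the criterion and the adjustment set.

desc(G)\{G}={B}; candidates ⊆ {C,R,T,W,Z}.
∅: G⊥B given ∅ in G with G→· removed — back-door holds.
P(B|do(G)) = P(B|G) — no adjustment needed.

P(B|do(G)): backdoor, adjust for ∅.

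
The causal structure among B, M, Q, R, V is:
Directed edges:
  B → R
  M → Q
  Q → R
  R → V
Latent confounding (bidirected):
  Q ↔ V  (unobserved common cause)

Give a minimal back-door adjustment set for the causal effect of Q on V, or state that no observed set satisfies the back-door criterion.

desc(Q)\{Q}={R,V}; candidates ⊆ {B,M}.
Q↔V: latent back-door arc(s) into Q.
size 0: {}; under {} Q still reaches {M,V} ∋ V.
size 1: {B}, {M}; under {B} Q still reaches {M,V} ∋ V.
size 2: {B,M}; under {B,M} Q still reaches {V} ∋ V.
Q↔V cannot be blocked by any observed set — no back-door set.

Q→V: no observed back-door set.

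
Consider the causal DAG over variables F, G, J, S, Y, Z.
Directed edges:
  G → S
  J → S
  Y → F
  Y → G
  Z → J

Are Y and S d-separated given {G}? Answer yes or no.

Yes — Y ⊥ S | {G}.

Bayes-Ball from Y | {G} reaches {F}.
S ∉ reach(Y|{G}) ⇒ Y ⊥ S | {G}.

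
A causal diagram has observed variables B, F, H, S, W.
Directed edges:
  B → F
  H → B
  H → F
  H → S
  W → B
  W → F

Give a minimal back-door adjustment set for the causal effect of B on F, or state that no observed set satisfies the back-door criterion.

B→F: minimal back-door set {H, W}.

desc(B)\{B}={F}; candidates ⊆ {H,S,W}.
size 0: {}; under {} B still reaches {F,H,S,W} ∋ F.
size 1: {H}, {S}, {W}; under {H} B still reaches {F,W} ∋ F.
{H,W}: B⊥F given {H,W} in G with B→· removed — back-door holds.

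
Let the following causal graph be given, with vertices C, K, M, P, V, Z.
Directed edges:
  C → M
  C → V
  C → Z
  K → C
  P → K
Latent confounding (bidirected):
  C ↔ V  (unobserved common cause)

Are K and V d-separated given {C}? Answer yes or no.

No — K and V are d-connected given {C}.

Bayes-Ball from K | {C} reaches {P,V}.
V ∈ reach(K|{C}) ⇒ K ⊥̸ V | {C}.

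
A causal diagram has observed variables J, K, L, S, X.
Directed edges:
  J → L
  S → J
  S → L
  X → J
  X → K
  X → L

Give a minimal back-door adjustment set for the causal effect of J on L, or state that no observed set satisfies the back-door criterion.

desc(J)\{J}={L}; candidates ⊆ {K,S,X}.
size 0: {}; under {} J still reaches {K,L,S,X} ∋ L.
size 1: {K}, {S}, {X}; under {K} J still reaches {L,S,X} ∋ L.
{S,X}: J⊥L given {S,X} in G with J→· removed — back-door holds.

J→L: minimal back-door set {S, X}.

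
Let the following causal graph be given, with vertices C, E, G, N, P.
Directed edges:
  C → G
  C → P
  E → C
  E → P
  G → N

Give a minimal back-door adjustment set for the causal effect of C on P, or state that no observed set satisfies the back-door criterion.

C→P: minimal back-door set {E}.

desc(C)\{C}={G,N,P}; candidates ⊆ {E}.
size 0: {}; under {} C still reaches {E,P} ∋ P.
{E}: C⊥P given {E} in G with C→· removed — back-door holds.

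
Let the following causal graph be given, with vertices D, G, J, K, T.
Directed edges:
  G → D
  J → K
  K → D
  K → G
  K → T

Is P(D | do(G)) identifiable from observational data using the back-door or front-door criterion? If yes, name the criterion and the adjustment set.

desc(G)\{G}={D}; candidates ⊆ {J,K,T}.
size 0: {}; under {} G still reaches {D,J,K,T} ∋ D.
{K}: G⊥D given {K} in G with G→· removed — back-door holds.
P(D|do(G)) = Σ_{K} P(D|G,K)·P(K).

P(D|do(G)): backdoor, adjust for {K}.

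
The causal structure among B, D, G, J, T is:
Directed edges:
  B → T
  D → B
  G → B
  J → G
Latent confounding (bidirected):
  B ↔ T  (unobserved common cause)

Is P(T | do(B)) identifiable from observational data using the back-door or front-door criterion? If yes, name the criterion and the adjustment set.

desc(B)\{B}={T}; candidates ⊆ {D,G,J}.
B↔T: latent back-door arc(s) into B.
size 0: {}; under {} B still reaches {D,G,J,T} ∋ T.
size 1: {D}, {G}, {J}; under {D} B still reaches {G,J,T} ∋ T.
size 2: {D,G}, {D,J}, {G,J}; under {D,G} B still reaches {T} ∋ T.
B↔T cannot be blocked by any observed set — no back-door set.
No mediator lies on a directed B→…→T path.
Neither criterion identifies P(T|do(B)) in this graph.

P(T|do(B)): not identifiable (no BD/FD set).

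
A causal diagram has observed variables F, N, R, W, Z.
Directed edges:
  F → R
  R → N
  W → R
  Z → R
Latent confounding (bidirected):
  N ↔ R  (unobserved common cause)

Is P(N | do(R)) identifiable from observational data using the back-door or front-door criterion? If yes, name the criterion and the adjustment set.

desc(R)\{R}={N}; candidates ⊆ {F,W,Z}.
R↔N: latent back-door arc(s) into R.
size 0: {}; under {} R still reaches {F,N,W,Z} ∋ N.
size 1: {F}, {W}, {Z}; under {F} R still reaches {N,W,Z} ∋ N.
size 2: {F,W}, {F,Z}, {W,Z}; under {F,W} R still reaches {N,Z} ∋ N.
R↔N cannot be blocked by any observed set — no back-door set.
No mediator lies on a directed R→…→N path.
Neither criterion identifies P(N|do(R)) in this graph.

P(N|do(R)): not identifiable (no BD/FD set).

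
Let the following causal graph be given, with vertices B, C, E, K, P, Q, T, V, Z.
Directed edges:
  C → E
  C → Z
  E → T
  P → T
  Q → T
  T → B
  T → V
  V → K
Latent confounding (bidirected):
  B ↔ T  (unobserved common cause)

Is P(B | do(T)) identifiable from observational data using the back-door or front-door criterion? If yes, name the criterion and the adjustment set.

desc(T)\{T}={B,K,V}; candidates ⊆ {C,E,P,Q,Z}.
T↔B: latent back-door arc(s) into T.
size 0: {}; under {} T still reaches {B,C,E,P,Q,Z} ∋ B.
size 1: {C}, {E}, {P} …(+2); under {C} T still reaches {B,E,P,Q} ∋ B.
size 2: {C,E}, {C,P}, {C,Q} …(+7); under {C,E} T still reaches {B,P,Q} ∋ B.
T↔B cannot be blocked by any observed set — no back-door set.
No mediator lies on a directed T→…→B path.
Neither criterion identifies P(B|do(T)) in this graph.

P(B|do(T)): not identifiable (no BD/FD set).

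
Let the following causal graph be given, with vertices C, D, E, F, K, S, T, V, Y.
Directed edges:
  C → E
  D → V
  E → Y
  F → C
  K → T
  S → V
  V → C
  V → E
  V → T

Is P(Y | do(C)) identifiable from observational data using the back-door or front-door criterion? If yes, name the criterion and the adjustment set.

P(Y|do(C)): backdoor, adjust for {V}.

desc(C)\{C}={E,Y}; candidates ⊆ {D,F,K,S,T,V}.
size 0: {}; under {} C still reaches {D,E,F,S,T,V,Y} ∋ Y.
{V}: C⊥Y given {V} in G with C→· removed — back-door holds.
P(Y|do(C)) = Σ_{V} P(Y|C,V)·P(V).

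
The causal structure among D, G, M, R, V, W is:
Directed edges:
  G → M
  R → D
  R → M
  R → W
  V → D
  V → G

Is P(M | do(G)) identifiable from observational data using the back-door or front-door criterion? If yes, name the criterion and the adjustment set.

desc(G)\{G}={M}; candidates ⊆ {D,R,V,W}.
∅: G⊥M given ∅ in G with G→· removed — back-door holds.
P(M|do(G)) = P(M|G) — no adjustment needed.

P(M|do(G)): backdoor, adjust for ∅.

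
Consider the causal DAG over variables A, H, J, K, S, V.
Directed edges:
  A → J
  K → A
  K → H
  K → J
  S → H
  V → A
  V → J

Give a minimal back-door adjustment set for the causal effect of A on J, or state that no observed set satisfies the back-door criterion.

A→J: minimal back-door set {K, V}.

desc(A)\{A}={J}; candidates ⊆ {H,K,S,V}.
size 0: {}; under {} A still reaches {H,J,K,V} ∋ J.
size 1: {H}, {K}, {S} …(+1); under {H} A still reaches {J,K,S,V} ∋ J.
{K,V}: A⊥J given {K,V} in G with A→· removed — back-door holds.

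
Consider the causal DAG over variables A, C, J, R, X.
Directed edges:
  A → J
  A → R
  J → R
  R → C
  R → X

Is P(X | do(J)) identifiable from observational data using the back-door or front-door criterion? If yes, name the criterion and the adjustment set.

desc(J)\{J}={C,R,X}; candidates ⊆ {A}.
size 0: {}; under {} J still reaches {A,C,R,X} ∋ X.
{A}: J⊥X given {A} in G with J→· removed — back-door holds.
P(X|do(J)) = Σ_{A} P(X|J,A)·P(A).

P(X|do(J)): backdoor, adjust for {A}.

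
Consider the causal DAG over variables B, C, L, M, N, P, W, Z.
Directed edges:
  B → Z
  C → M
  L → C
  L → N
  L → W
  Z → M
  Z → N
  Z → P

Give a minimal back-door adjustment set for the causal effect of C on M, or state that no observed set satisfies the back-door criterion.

desc(C)\{C}={M}; candidates ⊆ {B,L,N,P,W,Z}.
∅: C⊥M given ∅ in G with C→· removed — back-door holds.

C→M: minimal back-door set ∅.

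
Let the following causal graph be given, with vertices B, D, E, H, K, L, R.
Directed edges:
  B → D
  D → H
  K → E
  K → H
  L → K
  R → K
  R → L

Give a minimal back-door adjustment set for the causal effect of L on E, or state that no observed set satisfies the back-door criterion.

desc(L)\{L}={E,H,K}; candidates ⊆ {B,D,R}.
size 0: {}; under {} L still reaches {E,H,K,R} ∋ E.
{R}: L⊥E given {R} in G with L→· removed — back-door holds.

L→E: minimal back-door set {R}.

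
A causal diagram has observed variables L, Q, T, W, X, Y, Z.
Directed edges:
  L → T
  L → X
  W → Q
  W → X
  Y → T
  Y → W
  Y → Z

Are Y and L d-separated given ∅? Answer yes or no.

Bayes-Ball from Y | ∅ reaches {Q,T,W,X,Z}.
L ∉ reach(Y|∅) ⇒ Y ⊥ L | ∅.

Yes — Y ⊥ L | ∅.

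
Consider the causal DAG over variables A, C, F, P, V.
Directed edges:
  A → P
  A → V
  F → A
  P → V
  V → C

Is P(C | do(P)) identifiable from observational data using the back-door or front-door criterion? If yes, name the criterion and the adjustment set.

desc(P)\{P}={C,V}; candidates ⊆ {A,F}.
size 0: {}; under {} P still reaches {A,C,F,V} ∋ C.
{A}: P⊥C given {A} in G with P→· removed — back-door holds.
P(C|do(P)) = Σ_{A} P(C|P,A)·P(A).

P(C|do(P)): backdoor, adjust for {A}.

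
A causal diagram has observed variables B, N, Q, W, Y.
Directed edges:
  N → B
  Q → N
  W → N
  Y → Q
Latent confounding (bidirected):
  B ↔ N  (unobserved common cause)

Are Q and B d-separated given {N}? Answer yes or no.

No — Q and B are d-connected given {N}.

Bayes-Ball from Q | {N} reaches {B,W,Y}.
B ∈ reach(Q|{N}) ⇒ Q ⊥̸ B | {N}.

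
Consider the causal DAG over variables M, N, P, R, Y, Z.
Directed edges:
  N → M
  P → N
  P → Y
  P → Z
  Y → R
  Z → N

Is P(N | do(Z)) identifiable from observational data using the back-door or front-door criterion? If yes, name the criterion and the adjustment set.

P(N|do(Z)): backdoor, adjust for {P}.

desc(Z)\{Z}={M,N}; candidates ⊆ {P,R,Y}.
size 0: {}; under {} Z still reaches {M,N,P,R,Y} ∋ N.
{P}: Z⊥N given {P} in G with Z→· removed — back-door holds.
P(N|do(Z)) = Σ_{P} P(N|Z,P)·P(P).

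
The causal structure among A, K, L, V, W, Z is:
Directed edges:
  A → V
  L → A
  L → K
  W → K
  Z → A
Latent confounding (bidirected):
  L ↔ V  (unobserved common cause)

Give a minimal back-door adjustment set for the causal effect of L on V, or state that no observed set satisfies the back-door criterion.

desc(L)\{L}={A,K,V}; candidates ⊆ {W,Z}.
L↔V: latent back-door arc(s) into L.
size 0: {}; under {} L still reaches {V} ∋ V.
size 1: {W}, {Z}; under {W} L still reaches {V} ∋ V.
size 2: {W,Z}; under {W,Z} L still reaches {V} ∋ V.
L↔V cannot be blocked by any observed set — no back-door set.

L→V: no observed back-door set.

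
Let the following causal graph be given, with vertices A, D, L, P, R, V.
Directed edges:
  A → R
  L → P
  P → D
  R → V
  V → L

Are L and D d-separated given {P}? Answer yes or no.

Yes — L ⊥ D | {P}.

Bayes-Ball from L | {P} reaches {A,R,V}.
D ∉ reach(L|{P}) ⇒ L ⊥ D | {P}.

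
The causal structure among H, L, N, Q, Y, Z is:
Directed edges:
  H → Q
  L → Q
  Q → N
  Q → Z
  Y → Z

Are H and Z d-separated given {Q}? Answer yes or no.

Bayes-Ball from H | {Q} reaches {L}.
Z ∉ reach(H|{Q}) ⇒ H ⊥ Z | {Q}.

Yes — H ⊥ Z | {Q}.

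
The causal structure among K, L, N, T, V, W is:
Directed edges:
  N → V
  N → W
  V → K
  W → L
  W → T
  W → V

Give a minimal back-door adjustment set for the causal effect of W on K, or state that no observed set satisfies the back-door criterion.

desc(W)\{W}={K,L,T,V}; candidates ⊆ {N}.
size 0: {}; under {} W still reaches {K,N,V} ∋ K.
{N}: W⊥K given {N} in G with W→· removed — back-door holds.

W→K: minimal back-door set {N}.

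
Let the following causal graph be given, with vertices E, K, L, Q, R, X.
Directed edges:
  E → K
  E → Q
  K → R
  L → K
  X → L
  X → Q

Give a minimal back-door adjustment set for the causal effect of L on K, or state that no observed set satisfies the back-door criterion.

desc(L)\{L}={K,R}; candidates ⊆ {E,Q,X}.
∅: L⊥K given ∅ in G with L→· removed — back-door holds.

L→K: minimal back-door set ∅.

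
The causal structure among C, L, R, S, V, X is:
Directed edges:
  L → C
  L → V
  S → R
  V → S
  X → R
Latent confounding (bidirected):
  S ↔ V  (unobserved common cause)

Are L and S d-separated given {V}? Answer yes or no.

Bayes-Ball from L | {V} reaches {C,R,S}.
S ∈ reach(L|{V}) ⇒ L ⊥̸ S | {V}.

No — L and S are d-connected given {V}.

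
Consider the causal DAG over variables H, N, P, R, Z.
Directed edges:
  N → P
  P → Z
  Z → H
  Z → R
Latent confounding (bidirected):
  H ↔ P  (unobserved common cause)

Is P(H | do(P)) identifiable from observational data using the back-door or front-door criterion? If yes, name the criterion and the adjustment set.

desc(P)\{P}={H,R,Z}; candidates ⊆ {N}.
P↔H: latent back-door arc(s) into P.
size 0: {}; under {} P still reaches {H,N} ∋ H.
size 1: {N}; under {N} P still reaches {H} ∋ H.
P↔H cannot be blocked by any observed set — no back-door set.
{Z}: (i) intercepts every directed P→H path; (ii) no back-door P→{Z}; (iii) {P} blocks every back-door {Z}→H. Front-door holds.
P(H|do(P)) = Σ_{Z} P(Z|P) Σ_{P'} P(H|Z,P')P(P').

P(H|do(P)): frontdoor, adjust for {Z}.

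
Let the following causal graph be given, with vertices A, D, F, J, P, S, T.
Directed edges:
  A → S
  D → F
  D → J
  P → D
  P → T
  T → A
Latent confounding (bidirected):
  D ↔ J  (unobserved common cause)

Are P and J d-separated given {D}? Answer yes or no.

No — P and J are d-connected given {D}.

Bayes-Ball from P | {D} reaches {A,J,S,T}.
J ∈ reach(P|{D}) ⇒ P ⊥̸ J | {D}.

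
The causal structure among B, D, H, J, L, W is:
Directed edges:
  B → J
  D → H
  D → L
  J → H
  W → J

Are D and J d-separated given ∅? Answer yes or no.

Yes — D ⊥ J | ∅.

Bayes-Ball from D | ∅ reaches {H,L}.
J ∉ reach(D|∅) ⇒ D ⊥ J | ∅.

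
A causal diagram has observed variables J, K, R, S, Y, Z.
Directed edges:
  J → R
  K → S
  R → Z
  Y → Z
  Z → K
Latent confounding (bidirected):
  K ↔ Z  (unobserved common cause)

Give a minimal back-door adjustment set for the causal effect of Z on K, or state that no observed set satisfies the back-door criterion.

desc(Z)\{Z}={K,S}; candidates ⊆ {J,R,Y}.
Z↔K: latent back-door arc(s) into Z.
size 0: {}; under {} Z still reaches {J,K,R,S,Y} ∋ K.
size 1: {J}, {R}, {Y}; under {J} Z still reaches {K,R,S,Y} ∋ K.
size 2: {J,R}, {J,Y}, {R,Y}; under {J,R} Z still reaches {K,S,Y} ∋ K.
Z↔K cannot be blocked by any observed set — no back-door set.

Z→K: no observed back-door set.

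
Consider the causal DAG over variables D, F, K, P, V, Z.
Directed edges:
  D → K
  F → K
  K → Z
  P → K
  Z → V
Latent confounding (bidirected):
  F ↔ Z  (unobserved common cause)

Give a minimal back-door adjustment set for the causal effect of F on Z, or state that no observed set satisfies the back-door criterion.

desc(F)\{F}={K,V,Z}; candidates ⊆ {D,P}.
F↔Z: latent back-door arc(s) into F.
size 0: {}; under {} F still reaches {V,Z} ∋ Z.
size 1: {D}, {P}; under {D} F still reaches {V,Z} ∋ Z.
size 2: {D,P}; under {D,P} F still reaches {V,Z} ∋ Z.
F↔Z cannot be blocked by any observed set — no back-door set.

F→Z: no observed back-door set.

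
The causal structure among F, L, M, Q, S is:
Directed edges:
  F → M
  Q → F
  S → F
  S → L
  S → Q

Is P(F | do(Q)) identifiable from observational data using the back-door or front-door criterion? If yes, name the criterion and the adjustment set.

P(F|do(Q)): backdoor, adjust for {S}.

desc(Q)\{Q}={F,M}; candidates ⊆ {L,S}.
size 0: {}; under {} Q still reaches {F,L,M,S} ∋ F.
{S}: Q⊥F given {S} in G with Q→· removed — back-door holds.
P(F|do(Q)) = Σ_{S} P(F|Q,S)·P(S).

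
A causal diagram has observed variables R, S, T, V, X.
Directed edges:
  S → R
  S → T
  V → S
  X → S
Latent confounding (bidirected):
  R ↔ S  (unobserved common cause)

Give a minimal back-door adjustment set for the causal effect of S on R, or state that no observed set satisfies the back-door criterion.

S→R: no observed back-door set.

desc(S)\{S}={R,T}; candidates ⊆ {V,X}.
S↔R: latent back-door arc(s) into S.
size 0: {}; under {} S still reaches {R,V,X} ∋ R.
size 1: {V}, {X}; under {V} S still reaches {R,X} ∋ R.
size 2: {V,X}; under {V,X} S still reaches {R} ∋ R.
S↔R cannot be blocked by any observed set — no back-door set.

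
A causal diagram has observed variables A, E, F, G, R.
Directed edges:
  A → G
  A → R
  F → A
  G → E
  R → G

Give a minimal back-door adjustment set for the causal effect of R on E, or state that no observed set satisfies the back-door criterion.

desc(R)\{R}={E,G}; candidates ⊆ {A,F}.
size 0: {}; under {} R still reaches {A,E,F,G} ∋ E.
{A}: R⊥E given {A} in G with R→· removed — back-door holds.

R→E: minimal back-door set {A}.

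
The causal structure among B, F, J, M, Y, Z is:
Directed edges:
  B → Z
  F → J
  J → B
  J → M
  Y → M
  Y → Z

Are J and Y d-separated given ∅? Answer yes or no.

Yes — J ⊥ Y | ∅.

Bayes-Ball from J | ∅ reaches {B,F,M,Z}.
Y ∉ reach(J|∅) ⇒ J ⊥ Y | ∅.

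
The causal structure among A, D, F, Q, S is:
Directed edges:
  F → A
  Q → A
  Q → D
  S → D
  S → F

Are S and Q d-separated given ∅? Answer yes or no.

Yes — S ⊥ Q | ∅.

Bayes-Ball from S | ∅ reaches {A,D,F}.
Q ∉ reach(S|∅) ⇒ S ⊥ Q | ∅.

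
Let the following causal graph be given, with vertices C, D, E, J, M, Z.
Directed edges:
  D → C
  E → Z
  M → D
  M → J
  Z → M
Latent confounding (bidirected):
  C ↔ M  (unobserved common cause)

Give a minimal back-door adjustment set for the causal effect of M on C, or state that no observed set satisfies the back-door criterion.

M→C: no observed back-door set.

desc(M)\{M}={C,D,J}; candidates ⊆ {E,Z}.
M↔C: latent back-door arc(s) into M.
size 0: {}; under {} M still reaches {C,E,Z} ∋ C.
size 1: {E}, {Z}; under {E} M still reaches {C,Z} ∋ C.
size 2: {E,Z}; under {E,Z} M still reaches {C} ∋ C.
M↔C cannot be blocked by any observed set — no back-door set.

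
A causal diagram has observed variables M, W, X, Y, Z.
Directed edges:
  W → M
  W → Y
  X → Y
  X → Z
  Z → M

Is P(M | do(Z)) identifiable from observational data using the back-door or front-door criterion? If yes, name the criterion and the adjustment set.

desc(Z)\{Z}={M}; candidates ⊆ {W,X,Y}.
∅: Z⊥M given ∅ in G with Z→· removed — back-door holds.
P(M|do(Z)) = P(M|Z) — no adjustment needed.

P(M|do(Z)): backdoor, adjust for ∅.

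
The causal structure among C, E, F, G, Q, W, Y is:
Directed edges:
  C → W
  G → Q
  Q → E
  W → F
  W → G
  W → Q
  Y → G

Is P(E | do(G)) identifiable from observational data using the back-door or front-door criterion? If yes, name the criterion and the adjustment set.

P(E|do(G)): backdoor, adjust for {W}.

desc(G)\{G}={E,Q}; candidates ⊆ {C,F,W,Y}.
size 0: {}; under {} G still reaches {C,E,F,Q,W,Y} ∋ E.
{W}: G⊥E given {W} in G with G→· removed — back-door holds.
P(E|do(G)) = Σ_{W} P(E|G,W)·P(W).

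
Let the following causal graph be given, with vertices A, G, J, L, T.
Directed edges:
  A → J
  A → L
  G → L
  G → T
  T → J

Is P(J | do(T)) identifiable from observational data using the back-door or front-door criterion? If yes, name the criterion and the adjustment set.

P(J|do(T)): backdoor, adjust for ∅.

desc(T)\{T}={J}; candidates ⊆ {A,G,L}.
∅: T⊥J given ∅ in G with T→· removed — back-door holds.
P(J|do(T)) = P(J|T) — no adjustment needed.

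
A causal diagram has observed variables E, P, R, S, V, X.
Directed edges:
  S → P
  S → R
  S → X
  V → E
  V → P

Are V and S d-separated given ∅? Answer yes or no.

Bayes-Ball from V | ∅ reaches {E,P}.
S ∉ reach(V|∅) ⇒ V ⊥ S | ∅.

Yes — V ⊥ S | ∅.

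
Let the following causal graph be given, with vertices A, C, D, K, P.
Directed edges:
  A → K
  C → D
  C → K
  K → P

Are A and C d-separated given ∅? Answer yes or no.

Yes — A ⊥ C | ∅.

Bayes-Ball from A | ∅ reaches {K,P}.
C ∉ reach(A|∅) ⇒ A ⊥ C | ∅.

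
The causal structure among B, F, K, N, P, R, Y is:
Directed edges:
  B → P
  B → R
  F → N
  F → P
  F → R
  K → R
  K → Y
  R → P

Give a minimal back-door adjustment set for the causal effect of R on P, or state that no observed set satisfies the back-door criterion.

R→P: minimal back-door set {B, F}.

desc(R)\{R}={P}; candidates ⊆ {B,F,K,N,Y}.
size 0: {}; under {} R still reaches {B,F,K,N,P,Y} ∋ P.
size 1: {B}, {F}, {K} …(+2); under {B} R still reaches {F,K,N,P,Y} ∋ P.
{B,F}: R⊥P given {B,F} in G with R→· removed — back-door holds.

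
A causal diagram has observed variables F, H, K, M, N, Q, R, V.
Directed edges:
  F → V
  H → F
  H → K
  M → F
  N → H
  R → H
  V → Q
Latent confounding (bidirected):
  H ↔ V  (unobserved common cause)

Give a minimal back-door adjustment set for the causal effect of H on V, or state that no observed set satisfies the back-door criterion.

H→V: no observed back-door set.

desc(H)\{H}={F,K,Q,V}; candidates ⊆ {M,N,R}.
H↔V: latent back-door arc(s) into H.
size 0: {}; under {} H still reaches {N,Q,R,V} ∋ V.
size 1: {M}, {N}, {R}; under {M} H still reaches {N,Q,R,V} ∋ V.
size 2: {M,N}, {M,R}, {N,R}; under {M,N} H still reaches {Q,R,V} ∋ V.
H↔V cannot be blocked by any observed set — no back-door set.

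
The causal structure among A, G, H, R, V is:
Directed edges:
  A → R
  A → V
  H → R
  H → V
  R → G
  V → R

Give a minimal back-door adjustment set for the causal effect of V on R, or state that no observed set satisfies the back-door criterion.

V→R: minimal back-door set {A, H}.

desc(V)\{V}={G,R}; candidates ⊆ {A,H}.
size 0: {}; under {} V still reaches {A,G,H,R} ∋ R.
size 1: {A}, {H}; under {A} V still reaches {G,H,R} ∋ R.
{A,H}: V⊥R given {A,H} in G with V→· removed — back-door holds.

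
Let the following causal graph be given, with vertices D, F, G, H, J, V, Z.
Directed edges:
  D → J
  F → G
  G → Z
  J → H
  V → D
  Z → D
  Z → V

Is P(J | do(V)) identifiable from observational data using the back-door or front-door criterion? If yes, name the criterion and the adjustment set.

desc(V)\{V}={D,H,J}; candidates ⊆ {F,G,Z}.
size 0: {}; under {} V still reaches {D,F,G,H,J,Z} ∋ J.
{Z}: V⊥J given {Z} in G with V→· removed — back-door holds.
P(J|do(V)) = Σ_{Z} P(J|V,Z)·P(Z).

P(J|do(V)): backdoor, adjust for {Z}.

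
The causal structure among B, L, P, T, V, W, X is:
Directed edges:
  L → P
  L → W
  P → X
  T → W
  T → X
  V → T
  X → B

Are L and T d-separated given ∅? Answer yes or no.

Yes — L ⊥ T | ∅.

Bayes-Ball from L | ∅ reaches {B,P,W,X}.
T ∉ reach(L|∅) ⇒ L ⊥ T | ∅.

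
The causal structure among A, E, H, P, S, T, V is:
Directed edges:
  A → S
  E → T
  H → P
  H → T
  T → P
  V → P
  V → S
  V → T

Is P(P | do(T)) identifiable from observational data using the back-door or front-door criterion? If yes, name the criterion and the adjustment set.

P(P|do(T)): backdoor, adjust for {H, V}.

desc(T)\{T}={P}; candidates ⊆ {A,E,H,S,V}.
size 0: {}; under {} T still reaches {E,H,P,S,V} ∋ P.
size 1: {A}, {E}, {H} …(+2); under {A} T still reaches {E,H,P,S,V} ∋ P.
{H,V}: T⊥P given {H,V} in G with T→· removed — back-door holds.
P(P|do(T)) = Σ_{H,V} P(P|T,H,V)·P(H,V).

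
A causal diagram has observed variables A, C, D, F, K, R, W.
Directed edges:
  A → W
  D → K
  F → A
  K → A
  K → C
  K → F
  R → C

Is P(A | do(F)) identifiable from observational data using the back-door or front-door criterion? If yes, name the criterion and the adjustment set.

P(A|do(F)): backdoor, adjust for {K}.

desc(F)\{F}={A,W}; candidates ⊆ {C,D,K,R}.
size 0: {}; under {} F still reaches {A,C,D,K,W} ∋ A.
{K}: F⊥A given {K} in G with F→· removed — back-door holds.
P(A|do(F)) = Σ_{K} P(A|F,K)·P(K).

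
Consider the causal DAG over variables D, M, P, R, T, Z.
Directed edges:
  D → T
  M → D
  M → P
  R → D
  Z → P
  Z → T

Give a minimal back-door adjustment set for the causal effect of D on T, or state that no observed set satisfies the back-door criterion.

desc(D)\{D}={T}; candidates ⊆ {M,P,R,Z}.
∅: D⊥T given ∅ in G with D→· removed — back-door holds.

D→T: minimal back-door set ∅.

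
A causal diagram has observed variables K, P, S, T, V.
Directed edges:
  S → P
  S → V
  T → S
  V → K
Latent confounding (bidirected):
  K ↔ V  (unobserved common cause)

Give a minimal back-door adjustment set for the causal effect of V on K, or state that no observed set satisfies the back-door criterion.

desc(V)\{V}={K}; candidates ⊆ {P,S,T}.
V↔K: latent back-door arc(s) into V.
size 0: {}; under {} V still reaches {K,P,S,T} ∋ K.
size 1: {P}, {S}, {T}; under {P} V still reaches {K,S,T} ∋ K.
size 2: {P,S}, {P,T}, {S,T}; under {P,S} V still reaches {K} ∋ K.
V↔K cannot be blocked by any observed set — no back-door set.

V→K: no observed back-door set.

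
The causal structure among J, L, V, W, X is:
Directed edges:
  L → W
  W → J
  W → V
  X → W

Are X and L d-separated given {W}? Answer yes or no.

Bayes-Ball from X | {W} reaches {L}.
L ∈ reach(X|{W}) ⇒ X ⊥̸ L | {W}.

No — X and L are d-connected given {W}.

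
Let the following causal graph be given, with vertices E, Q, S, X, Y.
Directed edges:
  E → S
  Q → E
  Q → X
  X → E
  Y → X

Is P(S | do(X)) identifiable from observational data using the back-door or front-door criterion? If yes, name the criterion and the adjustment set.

desc(X)\{X}={E,S}; candidates ⊆ {Q,Y}.
size 0: {}; under {} X still reaches {E,Q,S,Y} ∋ S.
{Q}: X⊥S given {Q} in G with X→· removed — back-door holds.
P(S|do(X)) = Σ_{Q} P(S|X,Q)·P(Q).

P(S|do(X)): backdoor, adjust for {Q}.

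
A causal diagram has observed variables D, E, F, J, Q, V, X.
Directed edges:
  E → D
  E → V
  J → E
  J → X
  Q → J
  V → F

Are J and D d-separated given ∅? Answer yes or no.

No — J and D are d-connected given ∅.

Bayes-Ball from J | ∅ reaches {D,E,F,Q,V,X}.
D ∈ reach(J|∅) ⇒ J ⊥̸ D | ∅.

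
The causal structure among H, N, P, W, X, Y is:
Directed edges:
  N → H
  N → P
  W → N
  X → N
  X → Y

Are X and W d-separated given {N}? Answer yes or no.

No — X and W are d-connected given {N}.

Bayes-Ball from X | {N} reaches {W,Y}.
W ∈ reach(X|{N}) ⇒ X ⊥̸ W | {N}.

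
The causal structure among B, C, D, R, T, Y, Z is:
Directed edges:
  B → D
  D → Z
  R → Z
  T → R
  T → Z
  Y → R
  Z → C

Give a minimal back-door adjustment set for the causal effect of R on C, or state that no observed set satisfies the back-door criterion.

R→C: minimal back-door set {T}.

desc(R)\{R}={C,Z}; candidates ⊆ {B,D,T,Y}.
size 0: {}; under {} R still reaches {C,T,Y,Z} ∋ C.
{T}: R⊥C given {T} in G with R→· removed — back-door holds.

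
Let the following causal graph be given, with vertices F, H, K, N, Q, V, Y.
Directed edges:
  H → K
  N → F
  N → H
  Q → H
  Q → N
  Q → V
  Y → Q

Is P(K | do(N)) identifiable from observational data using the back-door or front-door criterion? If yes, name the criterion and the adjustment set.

desc(N)\{N}={F,H,K}; candidates ⊆ {Q,V,Y}.
size 0: {}; under {} N still reaches {H,K,Q,V,Y} ∋ K.
{Q}: N⊥K given {Q} in G with N→· removed — back-door holds.
P(K|do(N)) = Σ_{Q} P(K|N,Q)·P(Q).

P(K|do(N)): backdoor, adjust for {Q}.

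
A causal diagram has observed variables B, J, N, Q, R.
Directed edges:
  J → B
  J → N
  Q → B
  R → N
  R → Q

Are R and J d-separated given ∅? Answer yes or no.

Bayes-Ball from R | ∅ reaches {B,N,Q}.
J ∉ reach(R|∅) ⇒ R ⊥ J | ∅.

Yes — R ⊥ J | ∅.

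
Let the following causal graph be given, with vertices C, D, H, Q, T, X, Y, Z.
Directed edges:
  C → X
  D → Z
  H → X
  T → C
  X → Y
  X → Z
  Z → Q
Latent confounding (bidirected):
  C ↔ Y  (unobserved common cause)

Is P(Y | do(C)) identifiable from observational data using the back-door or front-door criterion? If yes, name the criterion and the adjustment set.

desc(C)\{C}={Q,X,Y,Z}; candidates ⊆ {D,H,T}.
C↔Y: latent back-door arc(s) into C.
size 0: {}; under {} C still reaches {T,Y} ∋ Y.
size 1: {D}, {H}, {T}; under {D} C still reaches {T,Y} ∋ Y.
size 2: {D,H}, {D,T}, {H,T}; under {D,H} C still reaches {T,Y} ∋ Y.
C↔Y cannot be blocked by any observed set — no back-door set.
{X}: (i) intercepts every directed C→Y path; (ii) no back-door C→{X}; (iii) {C} blocks every back-door {X}→Y. Front-door holds.
P(Y|do(C)) = Σ_{X} P(X|C) Σ_{C'} P(Y|X,C')P(C').

P(Y|do(C)): frontdoor, adjust for {X}.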